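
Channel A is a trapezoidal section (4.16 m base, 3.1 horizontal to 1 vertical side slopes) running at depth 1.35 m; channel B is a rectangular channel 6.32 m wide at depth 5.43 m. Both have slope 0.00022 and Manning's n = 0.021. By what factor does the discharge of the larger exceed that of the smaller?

Channel A: With bottom width b = 4.16 m and side slope z = 3.1: A = (b + zy)y = (4.16 + 3.1×1.35)×1.35 = 11.27 m²; P = b + 2y√(1+z²) = 4.16 + 2×1.35×3.257 = 12.95 m. Hydraulic radius R = A/P = 11.27/12.95 = 0.8696 m. Q_A = (1/0.021)·11.27·0.8696^(2/3)·√0.00022 = 7.249 m³/s.
Channel B: Flow area A = b·y = 6.32 × 5.43 = 34.32 m². Wetted perimeter P = b + 2y = 6.32 + 2×5.43 = 17.18 m. Hydraulic radius R = A/P = 34.32/17.18 = 1.998 m. Q_B = (1/0.021)·34.32·1.998^(2/3)·√0.00022 = 38.44 m³/s.
The larger discharge is 38.44 m³/s and the smaller is 7.249 m³/s; the ratio is 5.3.

5.3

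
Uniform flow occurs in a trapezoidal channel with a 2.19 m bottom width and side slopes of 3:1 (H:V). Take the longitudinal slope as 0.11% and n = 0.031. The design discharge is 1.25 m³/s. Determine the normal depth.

y_n = 0.569 m

Manning's equation rearranged: A R^(2/3) = nQ / (1·√S) = 0.031 × 1.25 / (√0.0011) = 1.168.
At y = 0.398 m: A R^(2/3) = 0.5848 — low.
At y = 0.647 m: A R^(2/3) = 1.512 — high.
At y = 0.569 m: A R^(2/3) = 1.17 — matches.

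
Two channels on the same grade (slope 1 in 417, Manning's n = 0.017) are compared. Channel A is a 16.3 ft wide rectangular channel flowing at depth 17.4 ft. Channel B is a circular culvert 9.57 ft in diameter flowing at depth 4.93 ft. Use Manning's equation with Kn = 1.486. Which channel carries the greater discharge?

channel A

Channel A: Flow area A = b·y = 16.3 × 17.4 = 283.6 ft². Wetted perimeter P = b + 2y = 16.3 + 2×17.4 = 51.1 ft. Hydraulic radius R = A/P = 283.6/51.1 = 5.55 ft. Q_A = (1.486/0.017)·283.6·5.55^(2/3)·√0.002398 = 3806 ft³/s.
Channel B: For a circular section of diameter D = 9.57 ft at depth y = 4.93 ft, the central angle is θ = 2 arccos(1 − 2y/D) = 3.202 rad. Then A = (D²/8)(θ − sin θ) = 37.35 ft² and P = Dθ/2 = 15.32 ft. Hydraulic radius R = A/P = 37.35/15.32 = 2.438 ft. Q_B = (1.486/0.017)·37.35·2.438^(2/3)·√0.002398 = 289.6 ft³/s.
Q_A = 3806 ft³/s vs Q_B = 289.6 ft³/s, so channel A carries more.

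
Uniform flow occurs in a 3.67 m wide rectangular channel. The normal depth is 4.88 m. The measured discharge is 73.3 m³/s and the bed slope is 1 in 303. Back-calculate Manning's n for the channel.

Flow area A = b·y = 3.67 × 4.88 = 17.91 m². Wetted perimeter P = b + 2y = 3.67 + 2×4.88 = 13.43 m.
Hydraulic radius R = A/P = 17.91/13.43 = 1.334 m.
Rearranging Manning's equation: n = (1/Q) A R^(2/3) S^(1/2) = (1/73.3) × 17.91 × 1.334^(2/3) × √0.0033 = 0.017.

n = 0.017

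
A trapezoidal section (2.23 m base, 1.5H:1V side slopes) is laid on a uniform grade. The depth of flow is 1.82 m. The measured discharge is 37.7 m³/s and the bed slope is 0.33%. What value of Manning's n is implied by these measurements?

With bottom width b = 2.23 m and side slope z = 1.5: A = (b + zy)y = (2.23 + 1.5×1.82)×1.82 = 9.027 m²; P = b + 2y√(1+z²) = 2.23 + 2×1.82×1.803 = 8.792 m.
Hydraulic radius R = A/P = 9.027/8.792 = 1.027 m.
Rearranging Manning's equation: n = (1/Q) A R^(2/3) S^(1/2) = (1/37.7) × 9.027 × 1.027^(2/3) × √0.0033 = 0.014.

n = 0.014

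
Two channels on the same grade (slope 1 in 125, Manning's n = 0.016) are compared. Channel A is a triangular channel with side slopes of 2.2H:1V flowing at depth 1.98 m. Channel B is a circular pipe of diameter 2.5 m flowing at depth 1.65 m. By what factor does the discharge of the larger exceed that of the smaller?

Channel A: For a triangular section with side slope z = 2.2: A = zy² = 2.2×1.98² = 8.625 m²; P = 2y√(1+z²) = 2×1.98×2.417 = 9.57 m. Hydraulic radius R = A/P = 8.625/9.57 = 0.9013 m. Q_A = (1/0.016)·8.625·0.9013^(2/3)·√0.008 = 44.99 m³/s.
Channel B: For a circular section of diameter D = 2.5 m at depth y = 1.65 m, the central angle is θ = 2 arccos(1 − 2y/D) = 3.793 rad. Then A = (D²/8)(θ − sin θ) = 3.437 m² and P = Dθ/2 = 4.741 m. Hydraulic radius R = A/P = 3.437/4.741 = 0.7249 m. Q_B = (1/0.016)·3.437·0.7249^(2/3)·√0.008 = 15.5 m³/s.
The larger discharge is 44.99 m³/s and the smaller is 15.5 m³/s; the ratio is 2.9.

2.9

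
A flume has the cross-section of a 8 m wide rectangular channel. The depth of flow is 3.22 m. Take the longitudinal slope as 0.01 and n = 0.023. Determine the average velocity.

V = 6.4 m/s

Flow area A = b·y = 8 × 3.22 = 25.76 m². Wetted perimeter P = b + 2y = 8 + 2×3.22 = 14.44 m.
Hydraulic radius R = A/P = 25.76/14.44 = 1.784 m.
From Manning's equation, V = (1/n) R^(2/3) S^(1/2) = (1/0.023) × 1.784^(2/3) × 0.01^(1/2) = 6.4 m/s.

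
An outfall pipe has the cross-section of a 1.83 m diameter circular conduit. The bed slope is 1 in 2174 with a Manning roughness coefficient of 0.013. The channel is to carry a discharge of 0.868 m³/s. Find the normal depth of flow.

y_n = 0.732 m

Manning's equation rearranged: A R^(2/3) = nQ / (1·√S) = 0.013 × 0.868 / (√0.00046) = 0.5261.
Try y = 0.904 m: A R^(2/3) = 0.7649 — high.
Try y = 0.577 m: A R^(2/3) = 0.3366 — low.
Try y = 0.732 m: A R^(2/3) = 0.5263 — close enough.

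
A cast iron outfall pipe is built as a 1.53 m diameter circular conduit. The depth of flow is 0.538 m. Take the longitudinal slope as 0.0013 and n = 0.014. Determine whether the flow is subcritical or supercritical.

subcritical

For a circular section of diameter D = 1.53 m at depth y = 0.538 m, the central angle is θ = 2 arccos(1 − 2y/D) = 2.539 rad. Then A = (D²/8)(θ − sin θ) = 0.5771 m² and P = Dθ/2 = 1.942 m.
Hydraulic radius R = A/P = 0.5771/1.942 = 0.2971 m.
V = (1/n) R^(2/3) √S = (1/0.014) × 0.2971^(2/3) × √0.0013 = 1.147 m/s. Hydraulic depth D_h = A/T = 0.5771/1.461 = 0.395 m.
Froude number Fr = V/√(g·D_h) = 1.147/√(9.81×0.395) = 0.583, which is less than 1, so the flow is subcritical.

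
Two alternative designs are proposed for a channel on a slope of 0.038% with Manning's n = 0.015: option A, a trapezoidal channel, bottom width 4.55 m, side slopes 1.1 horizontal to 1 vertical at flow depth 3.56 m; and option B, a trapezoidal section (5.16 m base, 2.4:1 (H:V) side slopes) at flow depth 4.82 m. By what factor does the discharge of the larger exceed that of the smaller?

3.25

Channel A: With bottom width b = 4.55 m and side slope z = 1.1: A = (b + zy)y = (4.55 + 1.1×3.56)×3.56 = 30.14 m²; P = b + 2y√(1+z²) = 4.55 + 2×3.56×1.487 = 15.13 m. Hydraulic radius R = A/P = 30.14/15.13 = 1.991 m. Q_A = (1/0.015)·30.14·1.991^(2/3)·√0.00038 = 62 m³/s.
Channel B: With bottom width b = 5.16 m and side slope z = 2.4: A = (b + zy)y = (5.16 + 2.4×4.82)×4.82 = 80.63 m²; P = b + 2y√(1+z²) = 5.16 + 2×4.82×2.6 = 30.22 m. Hydraulic radius R = A/P = 80.63/30.22 = 2.668 m. Q_B = (1/0.015)·80.63·2.668^(2/3)·√0.00038 = 201.6 m³/s.
The larger discharge is 201.6 m³/s and the smaller is 62 m³/s; the ratio is 3.25.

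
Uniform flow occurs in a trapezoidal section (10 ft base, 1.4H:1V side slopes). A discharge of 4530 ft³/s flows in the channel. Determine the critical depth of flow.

At critical depth, Q² T / (g A³) = 1, i.e. A³/T = Q²/g = 4530²/32.2 = 637300.
Try y = 8.62 ft: A³/T = 201600 — too small.
Try y = 13.2 ft: A³/T = 1131000 — too large.
Try y = 11.5 ft: A³/T = 640800 — close enough.

y_c = 11.5 ft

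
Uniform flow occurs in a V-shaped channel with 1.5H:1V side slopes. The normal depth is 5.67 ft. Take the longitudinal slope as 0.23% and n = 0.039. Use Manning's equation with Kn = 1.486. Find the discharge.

Q = 156 ft³/s

For a triangular section with side slope z = 1.5: A = zy² = 1.5×5.67² = 48.22 ft²; P = 2y√(1+z²) = 2×5.67×1.803 = 20.44 ft.
Hydraulic radius R = A/P = 48.22/20.44 = 2.359 ft.
Manning's equation: Q = (1.486/n) A R^(2/3) S^(1/2) = (1.486/0.039) × 48.22 × 2.359^(2/3) × 0.0023^(1/2) = 156 ft³/s.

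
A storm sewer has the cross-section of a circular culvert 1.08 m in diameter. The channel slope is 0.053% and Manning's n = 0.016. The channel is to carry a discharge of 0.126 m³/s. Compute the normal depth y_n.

Manning's equation rearranged: A R^(2/3) = nQ / (1·√S) = 0.016 × 0.126 / (√0.00053) = 0.08757.
Trying y = 0.296 m: A R^(2/3) = 0.06284 — short.
Trying y = 0.411 m: A R^(2/3) = 0.1177 — over.
Trying y = 0.351 m: A R^(2/3) = 0.08742 — close enough.

y_n = 0.351 m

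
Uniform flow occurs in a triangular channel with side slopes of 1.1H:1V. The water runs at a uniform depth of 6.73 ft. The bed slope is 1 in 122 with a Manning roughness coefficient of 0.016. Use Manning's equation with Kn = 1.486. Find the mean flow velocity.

For a triangular section with side slope z = 1.1: A = zy² = 1.1×6.73² = 49.82 ft²; P = 2y√(1+z²) = 2×6.73×1.487 = 20.01 ft.
Hydraulic radius R = A/P = 49.82/20.01 = 2.49 ft.
From Manning's equation, V = (1.486/n) R^(2/3) S^(1/2) = (1.486/0.016) × 2.49^(2/3) × 0.008197^(1/2) = 15.4 ft/s.

V = 15.4 ft/s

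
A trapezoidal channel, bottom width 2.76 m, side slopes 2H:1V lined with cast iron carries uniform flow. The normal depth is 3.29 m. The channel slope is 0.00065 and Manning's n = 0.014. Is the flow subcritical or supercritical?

With bottom width b = 2.76 m and side slope z = 2: A = (b + zy)y = (2.76 + 2×3.29)×3.29 = 30.73 m²; P = b + 2y√(1+z²) = 2.76 + 2×3.29×2.236 = 17.47 m.
Hydraulic radius R = A/P = 30.73/17.47 = 1.759 m.
V = (1/n) R^(2/3) √S = (1/0.014) × 1.759^(2/3) × √0.00065 = 2.653 m/s. Hydraulic depth D_h = A/T = 30.73/15.92 = 1.93 m.
Froude number Fr = V/√(g·D_h) = 2.653/√(9.81×1.93) = 0.61, which is less than 1, so the flow is subcritical.

subcritical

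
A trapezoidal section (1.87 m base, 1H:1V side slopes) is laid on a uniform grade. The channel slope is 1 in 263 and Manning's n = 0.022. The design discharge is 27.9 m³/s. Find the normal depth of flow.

y_n = 2.24 m

Manning's equation rearranged: A R^(2/3) = nQ / (1·√S) = 0.022 × 27.9 / (√0.003802) = 9.954.
Trying y = 1.94 m: A R^(2/3) = 7.414 — low.
Trying y = 2.24 m: A R^(2/3) = 9.94 — close enough.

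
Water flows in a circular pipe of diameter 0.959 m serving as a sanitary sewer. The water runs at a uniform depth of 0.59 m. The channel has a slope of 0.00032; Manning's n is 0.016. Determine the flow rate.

For a circular section of diameter D = 0.959 m at depth y = 0.59 m, the central angle is θ = 2 arccos(1 − 2y/D) = 3.607 rad. Then A = (D²/8)(θ − sin θ) = 0.4662 m² and P = Dθ/2 = 1.729 m.
Hydraulic radius R = A/P = 0.4662/1.729 = 0.2696 m.
Manning's equation: Q = (1/n) A R^(2/3) S^(1/2) = (1/0.016) × 0.4662 × 0.2696^(2/3) × 0.00032^(1/2) = 0.217 m³/s.

Q = 0.217 m³/s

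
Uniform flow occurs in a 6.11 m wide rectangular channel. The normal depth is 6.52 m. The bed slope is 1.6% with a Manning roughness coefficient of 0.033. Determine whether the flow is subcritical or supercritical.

Flow area A = b·y = 6.11 × 6.52 = 39.84 m². Wetted perimeter P = b + 2y = 6.11 + 2×6.52 = 19.15 m.
Hydraulic radius R = A/P = 39.84/19.15 = 2.08 m.
V = (1/n) R^(2/3) √S = (1/0.033) × 2.08^(2/3) × √0.016 = 6.246 m/s. Hydraulic depth D_h = A/T = 39.84/6.11 = 6.52 m.
Froude number Fr = V/√(g·D_h) = 6.246/√(9.81×6.52) = 0.781, which is less than 1, so the flow is subcritical.

subcritical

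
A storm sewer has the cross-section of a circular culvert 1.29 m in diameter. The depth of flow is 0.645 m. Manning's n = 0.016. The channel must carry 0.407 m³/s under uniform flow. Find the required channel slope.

S = 0.000449

For a circular section of diameter D = 1.29 m at depth y = 0.645 m, the central angle is θ = 2 arccos(1 − 2y/D) = 3.142 rad. Then A = (D²/8)(θ − sin θ) = 0.6535 m² and P = Dθ/2 = 2.026 m.
Hydraulic radius R = A/P = 0.6535/2.026 = 0.3225 m.
From Manning's equation, S = [nQ / (1 A R^(2/3))]² = [0.016 × 0.407 / (1 × 0.6535 × 0.3225^(2/3))]² = 0.000449.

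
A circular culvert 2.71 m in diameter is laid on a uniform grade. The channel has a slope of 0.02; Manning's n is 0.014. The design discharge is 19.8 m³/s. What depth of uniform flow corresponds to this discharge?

y_n = 1.26 m

Manning's equation rearranged: A R^(2/3) = nQ / (1·√S) = 0.014 × 19.8 / (√0.02) = 1.96.
Trying y = 0.87 m: A R^(2/3) = 0.9928 — short.
Trying y = 1.42 m: A R^(2/3) = 2.407 — over.
Trying y = 1.26 m: A R^(2/3) = 1.963 — matches.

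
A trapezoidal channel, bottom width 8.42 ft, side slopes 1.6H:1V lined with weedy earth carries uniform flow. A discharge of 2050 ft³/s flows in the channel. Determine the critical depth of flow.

y_c = 7.81 ft

At critical depth, Q² T / (g A³) = 1, i.e. A³/T = Q²/g = 2050²/32.2 = 130500.
Try y = 8.56 ft: A³/T = 189500 — high.
Try y = 6.79 ft: A³/T = 74460 — low.
Try y = 7.81 ft: A³/T = 130500 — close enough.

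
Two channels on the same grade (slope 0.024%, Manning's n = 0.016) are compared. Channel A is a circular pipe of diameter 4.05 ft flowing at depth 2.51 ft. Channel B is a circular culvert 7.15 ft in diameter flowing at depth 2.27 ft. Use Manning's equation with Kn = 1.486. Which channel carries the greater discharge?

Channel A: For a circular section of diameter D = 4.05 ft at depth y = 2.51 ft, the central angle is θ = 2 arccos(1 − 2y/D) = 3.625 rad. Then A = (D²/8)(θ − sin θ) = 8.387 ft² and P = Dθ/2 = 7.341 ft. Hydraulic radius R = A/P = 8.387/7.341 = 1.142 ft. Q_A = (1.486/0.016)·8.387·1.142^(2/3)·√0.00024 = 13.19 ft³/s.
Channel B: For a circular section of diameter D = 7.15 ft at depth y = 2.27 ft, the central angle is θ = 2 arccos(1 − 2y/D) = 2.394 rad. Then A = (D²/8)(θ − sin θ) = 10.96 ft² and P = Dθ/2 = 8.559 ft. Hydraulic radius R = A/P = 10.96/8.559 = 1.28 ft. Q_B = (1.486/0.016)·10.96·1.28^(2/3)·√0.00024 = 18.59 ft³/s.
Q_A = 13.19 ft³/s vs Q_B = 18.59 ft³/s, so channel B carries more.

channel B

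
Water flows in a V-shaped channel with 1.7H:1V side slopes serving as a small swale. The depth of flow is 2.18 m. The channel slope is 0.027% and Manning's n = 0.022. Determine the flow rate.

For a triangular section with side slope z = 1.7: A = zy² = 1.7×2.18² = 8.079 m²; P = 2y√(1+z²) = 2×2.18×1.972 = 8.599 m.
Hydraulic radius R = A/P = 8.079/8.599 = 0.9395 m.
Manning's equation: Q = (1/n) A R^(2/3) S^(1/2) = (1/0.022) × 8.079 × 0.9395^(2/3) × 0.00027^(1/2) = 5.79 m³/s.

Q = 5.79 m³/s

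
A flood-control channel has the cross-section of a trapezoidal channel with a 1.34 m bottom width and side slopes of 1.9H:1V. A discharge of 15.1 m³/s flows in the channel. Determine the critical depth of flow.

y_c = 1.36 m

At critical depth, Q² T / (g A³) = 1, i.e. A³/T = Q²/g = 15.1²/9.81 = 23.24.
Trying y = 1.03 m: A³/T = 7.454 — too small.
Trying y = 1.57 m: A³/T = 42.79 — too large.
Trying y = 1.36 m: A³/T = 23.35 — matches.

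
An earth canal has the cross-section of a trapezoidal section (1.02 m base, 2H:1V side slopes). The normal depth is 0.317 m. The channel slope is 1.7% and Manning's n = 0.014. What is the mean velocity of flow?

With bottom width b = 1.02 m and side slope z = 2: A = (b + zy)y = (1.02 + 2×0.317)×0.317 = 0.5243 m²; P = b + 2y√(1+z²) = 1.02 + 2×0.317×2.236 = 2.438 m.
Hydraulic radius R = A/P = 0.5243/2.438 = 0.2151 m.
From Manning's equation, V = (1/n) R^(2/3) S^(1/2) = (1/0.014) × 0.2151^(2/3) × 0.017^(1/2) = 3.34 m/s.

V = 3.34 m/s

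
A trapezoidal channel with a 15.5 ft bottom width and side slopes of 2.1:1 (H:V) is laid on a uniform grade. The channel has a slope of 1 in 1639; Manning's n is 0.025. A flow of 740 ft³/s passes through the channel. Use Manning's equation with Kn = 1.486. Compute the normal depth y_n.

y_n = 6.6 ft

Manning's equation rearranged: A R^(2/3) = nQ / (1.486·√S) = 0.025 × 740 / (1.486 × √0.0006101) = 504.
Try y = 8.36 ft: A R^(2/3) = 816.7 — over.
Try y = 6.6 ft: A R^(2/3) = 504 — matches.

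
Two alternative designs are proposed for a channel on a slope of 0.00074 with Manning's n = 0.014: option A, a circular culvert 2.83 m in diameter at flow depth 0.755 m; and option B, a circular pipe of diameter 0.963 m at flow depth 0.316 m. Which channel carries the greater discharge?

channel A

Channel A: For a circular section of diameter D = 2.83 m at depth y = 0.755 m, the central angle is θ = 2 arccos(1 − 2y/D) = 2.171 rad. Then A = (D²/8)(θ − sin θ) = 1.347 m² and P = Dθ/2 = 3.072 m. Hydraulic radius R = A/P = 1.347/3.072 = 0.4386 m. Q_A = (1/0.014)·1.347·0.4386^(2/3)·√0.00074 = 1.511 m³/s.
Channel B: For a circular section of diameter D = 0.963 m at depth y = 0.316 m, the central angle is θ = 2 arccos(1 − 2y/D) = 2.44 rad. Then A = (D²/8)(θ − sin θ) = 0.208 m² and P = Dθ/2 = 1.175 m. Hydraulic radius R = A/P = 0.208/1.175 = 0.1771 m. Q_B = (1/0.014)·0.208·0.1771^(2/3)·√0.00074 = 0.1274 m³/s.
Q_A = 1.511 m³/s vs Q_B = 0.1274 m³/s, so channel A carries more.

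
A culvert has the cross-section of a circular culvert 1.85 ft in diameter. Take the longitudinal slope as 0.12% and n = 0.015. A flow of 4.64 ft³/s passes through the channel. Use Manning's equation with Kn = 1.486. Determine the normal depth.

Manning's equation rearranged: A R^(2/3) = nQ / (1.486·√S) = 0.015 × 4.64 / (1.486 × √0.0012) = 1.352.
Trying y = 1.49 ft: A R^(2/3) = 1.582 — over.
Trying y = 1.15 ft: A R^(2/3) = 1.139 — short.
Trying y = 1.3 ft: A R^(2/3) = 1.353 — ≈ 1.352.

y_n = 1.3 ft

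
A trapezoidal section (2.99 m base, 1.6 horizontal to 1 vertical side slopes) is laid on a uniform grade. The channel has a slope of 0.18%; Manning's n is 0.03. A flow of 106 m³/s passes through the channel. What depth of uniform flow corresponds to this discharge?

Manning's equation rearranged: A R^(2/3) = nQ / (1·√S) = 0.03 × 106 / (√0.0018) = 74.95.
Trying y = 5.27 m: A R^(2/3) = 114.7 — high.
Trying y = 3.25 m: A R^(2/3) = 38.58 — low.
Trying y = 4.38 m: A R^(2/3) = 75.05 — ≈ 74.95.

y_n = 4.38 m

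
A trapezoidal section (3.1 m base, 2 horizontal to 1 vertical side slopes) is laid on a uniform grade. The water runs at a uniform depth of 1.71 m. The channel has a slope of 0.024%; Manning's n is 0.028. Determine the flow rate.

Q = 6.32 m³/s

With bottom width b = 3.1 m and side slope z = 2: A = (b + zy)y = (3.1 + 2×1.71)×1.71 = 11.15 m²; P = b + 2y√(1+z²) = 3.1 + 2×1.71×2.236 = 10.75 m.
Hydraulic radius R = A/P = 11.15/10.75 = 1.037 m.
Manning's equation: Q = (1/n) A R^(2/3) S^(1/2) = (1/0.028) × 11.15 × 1.037^(2/3) × 0.00024^(1/2) = 6.32 m³/s.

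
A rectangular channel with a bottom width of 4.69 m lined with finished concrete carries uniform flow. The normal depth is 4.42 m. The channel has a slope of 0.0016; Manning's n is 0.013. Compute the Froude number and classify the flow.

Flow area A = b·y = 4.69 × 4.42 = 20.73 m². Wetted perimeter P = b + 2y = 4.69 + 2×4.42 = 13.53 m.
Hydraulic radius R = A/P = 20.73/13.53 = 1.532 m.
V = (1/n) R^(2/3) √S = (1/0.013) × 1.532^(2/3) × √0.0016 = 4.089 m/s. Hydraulic depth D_h = A/T = 20.73/4.69 = 4.42 m.
Froude number Fr = V/√(g·D_h) = 4.089/√(9.81×4.42) = 0.621, which is less than 1, so the flow is subcritical.

subcritical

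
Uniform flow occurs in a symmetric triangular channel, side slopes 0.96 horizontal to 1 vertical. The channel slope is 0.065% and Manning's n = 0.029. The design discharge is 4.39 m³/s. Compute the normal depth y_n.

y_n = 2.42 m

Manning's equation rearranged: A R^(2/3) = nQ / (1·√S) = 0.029 × 4.39 / (√0.00065) = 4.994.
At y = 1.74 m: A R^(2/3) = 2.073 — low.
At y = 2.96 m: A R^(2/3) = 8.55 — high.
At y = 2.42 m: A R^(2/3) = 4.997 — ≈ 4.994.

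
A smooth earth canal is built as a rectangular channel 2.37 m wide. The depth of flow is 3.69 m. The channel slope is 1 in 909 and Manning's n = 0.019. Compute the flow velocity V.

Flow area A = b·y = 2.37 × 3.69 = 8.745 m². Wetted perimeter P = b + 2y = 2.37 + 2×3.69 = 9.75 m.
Hydraulic radius R = A/P = 8.745/9.75 = 0.897 m.
From Manning's equation, V = (1/n) R^(2/3) S^(1/2) = (1/0.019) × 0.897^(2/3) × 0.0011^(1/2) = 1.62 m/s.

V = 1.62 m/s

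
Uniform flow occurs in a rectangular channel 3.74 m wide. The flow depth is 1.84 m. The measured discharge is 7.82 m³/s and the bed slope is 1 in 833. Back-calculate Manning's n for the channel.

n = 0.029

Flow area A = b·y = 3.74 × 1.84 = 6.882 m². Wetted perimeter P = b + 2y = 3.74 + 2×1.84 = 7.42 m.
Hydraulic radius R = A/P = 6.882/7.42 = 0.9274 m.
Rearranging Manning's equation: n = (1/Q) A R^(2/3) S^(1/2) = (1/7.82) × 6.882 × 0.9274^(2/3) × √0.0012 = 0.029.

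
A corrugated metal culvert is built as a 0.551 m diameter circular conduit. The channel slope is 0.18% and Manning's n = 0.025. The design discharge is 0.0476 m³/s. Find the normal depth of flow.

Manning's equation rearranged: A R^(2/3) = nQ / (1·√S) = 0.025 × 0.0476 / (√0.0018) = 0.02805.
Try y = 0.291 m: A R^(2/3) = 0.03486 — over.
Try y = 0.181 m: A R^(2/3) = 0.01483 — short.
Try y = 0.256 m: A R^(2/3) = 0.02802 — matches.

y_n = 0.256 m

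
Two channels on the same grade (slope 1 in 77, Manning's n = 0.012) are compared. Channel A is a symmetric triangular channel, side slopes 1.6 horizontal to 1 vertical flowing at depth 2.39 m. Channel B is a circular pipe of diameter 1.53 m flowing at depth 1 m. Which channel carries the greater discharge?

Channel A: For a triangular section with side slope z = 1.6: A = zy² = 1.6×2.39² = 9.139 m²; P = 2y√(1+z²) = 2×2.39×1.887 = 9.019 m. Hydraulic radius R = A/P = 9.139/9.019 = 1.013 m. Q_A = (1/0.012)·9.139·1.013^(2/3)·√0.01299 = 87.57 m³/s.
Channel B: For a circular section of diameter D = 1.53 m at depth y = 1 m, the central angle is θ = 2 arccos(1 − 2y/D) = 3.766 rad. Then A = (D²/8)(θ − sin θ) = 1.273 m² and P = Dθ/2 = 2.881 m. Hydraulic radius R = A/P = 1.273/2.881 = 0.4419 m. Q_B = (1/0.012)·1.273·0.4419^(2/3)·√0.01299 = 7.014 m³/s.
Q_A = 87.57 m³/s vs Q_B = 7.014 m³/s, so channel A carries more.

channel A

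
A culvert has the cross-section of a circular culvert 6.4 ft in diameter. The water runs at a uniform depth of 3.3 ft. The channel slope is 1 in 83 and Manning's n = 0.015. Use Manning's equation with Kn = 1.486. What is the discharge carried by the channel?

For a circular section of diameter D = 6.4 ft at depth y = 3.3 ft, the central angle is θ = 2 arccos(1 − 2y/D) = 3.204 rad. Then A = (D²/8)(θ − sin θ) = 16.72 ft² and P = Dθ/2 = 10.25 ft.
Hydraulic radius R = A/P = 16.72/10.25 = 1.631 ft.
Manning's equation: Q = (1.486/n) A R^(2/3) S^(1/2) = (1.486/0.015) × 16.72 × 1.631^(2/3) × 0.01205^(1/2) = 252 ft³/s.

Q = 252 ft³/s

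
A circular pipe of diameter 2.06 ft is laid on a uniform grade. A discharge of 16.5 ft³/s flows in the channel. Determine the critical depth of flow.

At critical depth, Q² T / (g A³) = 1, i.e. A³/T = Q²/g = 16.5²/32.2 = 8.455.
Try y = 1.63 ft: A³/T = 13.51 — high.
Try y = 1.45 ft: A³/T = 8.377 — ≈ 8.455.

y_c = 1.45 ft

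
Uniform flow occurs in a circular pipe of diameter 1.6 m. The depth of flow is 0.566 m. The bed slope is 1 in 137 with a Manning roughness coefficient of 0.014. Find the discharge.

For a circular section of diameter D = 1.6 m at depth y = 0.566 m, the central angle is θ = 2 arccos(1 − 2y/D) = 2.548 rad. Then A = (D²/8)(θ − sin θ) = 0.6363 m² and P = Dθ/2 = 2.038 m.
Hydraulic radius R = A/P = 0.6363/2.038 = 0.3122 m.
Manning's equation: Q = (1/n) A R^(2/3) S^(1/2) = (1/0.014) × 0.6363 × 0.3122^(2/3) × 0.007299^(1/2) = 1.79 m³/s.

Q = 1.79 m³/s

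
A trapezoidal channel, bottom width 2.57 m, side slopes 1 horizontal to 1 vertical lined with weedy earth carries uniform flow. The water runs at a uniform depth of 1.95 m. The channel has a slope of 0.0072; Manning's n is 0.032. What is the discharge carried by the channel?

With bottom width b = 2.57 m and side slope z = 1: A = (b + zy)y = (2.57 + 1×1.95)×1.95 = 8.814 m²; P = b + 2y√(1+z²) = 2.57 + 2×1.95×1.414 = 8.085 m.
Hydraulic radius R = A/P = 8.814/8.085 = 1.09 m.
Manning's equation: Q = (1/n) A R^(2/3) S^(1/2) = (1/0.032) × 8.814 × 1.09^(2/3) × 0.0072^(1/2) = 24.8 m³/s.

Q = 24.8 m³/s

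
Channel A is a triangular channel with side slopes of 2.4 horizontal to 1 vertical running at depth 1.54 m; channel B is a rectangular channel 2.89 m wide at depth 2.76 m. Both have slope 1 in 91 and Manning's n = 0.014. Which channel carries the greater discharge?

Channel A: For a triangular section with side slope z = 2.4: A = zy² = 2.4×1.54² = 5.692 m²; P = 2y√(1+z²) = 2×1.54×2.6 = 8.008 m. Hydraulic radius R = A/P = 5.692/8.008 = 0.7108 m. Q_A = (1/0.014)·5.692·0.7108^(2/3)·√0.01099 = 33.94 m³/s.
Channel B: Flow area A = b·y = 2.89 × 2.76 = 7.976 m². Wetted perimeter P = b + 2y = 2.89 + 2×2.76 = 8.41 m. Hydraulic radius R = A/P = 7.976/8.41 = 0.9484 m. Q_B = (1/0.014)·7.976·0.9484^(2/3)·√0.01099 = 57.65 m³/s.
Q_A = 33.94 m³/s vs Q_B = 57.65 m³/s, so channel B carries more.

channel B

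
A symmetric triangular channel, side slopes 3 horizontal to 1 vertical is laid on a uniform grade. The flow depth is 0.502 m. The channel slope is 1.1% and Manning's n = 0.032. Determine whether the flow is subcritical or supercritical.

For a triangular section with side slope z = 3: A = zy² = 3×0.502² = 0.756 m²; P = 2y√(1+z²) = 2×0.502×3.162 = 3.175 m.
Hydraulic radius R = A/P = 0.756/3.175 = 0.2381 m.
V = (1/n) R^(2/3) √S = (1/0.032) × 0.2381^(2/3) × √0.011 = 1.259 m/s. Hydraulic depth D_h = A/T = 0.756/3.012 = 0.251 m.
Froude number Fr = V/√(g·D_h) = 1.259/√(9.81×0.251) = 0.802, which is less than 1, so the flow is subcritical.

subcritical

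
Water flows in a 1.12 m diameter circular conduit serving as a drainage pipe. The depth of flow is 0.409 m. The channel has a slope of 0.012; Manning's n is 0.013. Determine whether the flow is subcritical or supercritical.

For a circular section of diameter D = 1.12 m at depth y = 0.409 m, the central angle is θ = 2 arccos(1 − 2y/D) = 2.596 rad. Then A = (D²/8)(θ − sin θ) = 0.3256 m² and P = Dθ/2 = 1.454 m.
Hydraulic radius R = A/P = 0.3256/1.454 = 0.224 m.
V = (1/n) R^(2/3) √S = (1/0.013) × 0.224^(2/3) × √0.012 = 3.108 m/s. Hydraulic depth D_h = A/T = 0.3256/1.079 = 0.3019 m.
Froude number Fr = V/√(g·D_h) = 3.108/√(9.81×0.3019) = 1.81, which is greater than 1, so the flow is supercritical.

supercritical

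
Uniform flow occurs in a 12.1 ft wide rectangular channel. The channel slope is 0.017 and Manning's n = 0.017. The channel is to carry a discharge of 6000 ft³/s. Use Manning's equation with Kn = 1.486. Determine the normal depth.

Manning's equation rearranged: A R^(2/3) = nQ / (1.486·√S) = 0.017 × 6000 / (1.486 × √0.017) = 526.4.
Trying y = 12.4 ft: A R^(2/3) = 382.2 — too small.
Trying y = 18.9 ft: A R^(2/3) = 631 — too large.
Trying y = 16.2 ft: A R^(2/3) = 526.7 — close enough.

y_n = 16.2 ft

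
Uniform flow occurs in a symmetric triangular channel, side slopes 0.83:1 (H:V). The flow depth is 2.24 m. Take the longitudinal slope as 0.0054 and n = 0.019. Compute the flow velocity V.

For a triangular section with side slope z = 0.83: A = zy² = 0.83×2.24² = 4.165 m²; P = 2y√(1+z²) = 2×2.24×1.3 = 5.822 m.
Hydraulic radius R = A/P = 4.165/5.822 = 0.7153 m.
From Manning's equation, V = (1/n) R^(2/3) S^(1/2) = (1/0.019) × 0.7153^(2/3) × 0.0054^(1/2) = 3.09 m/s.

V = 3.09 m/s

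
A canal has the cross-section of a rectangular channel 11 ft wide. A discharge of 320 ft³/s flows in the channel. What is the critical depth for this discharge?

y_c = 2.97 ft

For a rectangular channel, critical depth y_c = (q²/g)^(1/3) where q = Q/b = 320/11 = 29.09 ft²/s.
So y_c = (29.09²/32.2)^(1/3) = 2.97 ft.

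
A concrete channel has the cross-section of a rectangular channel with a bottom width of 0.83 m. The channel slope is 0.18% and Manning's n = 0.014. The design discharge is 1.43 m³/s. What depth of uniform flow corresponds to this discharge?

Manning's equation rearranged: A R^(2/3) = nQ / (1·√S) = 0.014 × 1.43 / (√0.0018) = 0.4719.
Try y = 1.53 m: A R^(2/3) = 0.6021 — over.
Try y = 1.02 m: A R^(2/3) = 0.3752 — short.
Try y = 1.24 m: A R^(2/3) = 0.4724 — close enough.

y_n = 1.24 m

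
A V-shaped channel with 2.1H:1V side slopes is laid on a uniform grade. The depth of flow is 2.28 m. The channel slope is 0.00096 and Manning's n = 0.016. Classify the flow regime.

subcritical

For a triangular section with side slope z = 2.1: A = zy² = 2.1×2.28² = 10.92 m²; P = 2y√(1+z²) = 2×2.28×2.326 = 10.61 m.
Hydraulic radius R = A/P = 10.92/10.61 = 1.029 m.
V = (1/n) R^(2/3) √S = (1/0.016) × 1.029^(2/3) × √0.00096 = 1.974 m/s. Hydraulic depth D_h = A/T = 10.92/9.576 = 1.14 m.
Froude number Fr = V/√(g·D_h) = 1.974/√(9.81×1.14) = 0.59, which is less than 1, so the flow is subcritical.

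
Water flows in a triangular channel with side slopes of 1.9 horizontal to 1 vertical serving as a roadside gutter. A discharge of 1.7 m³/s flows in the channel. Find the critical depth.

y_c = 0.696 m

At critical depth, Q² T / (g A³) = 1, i.e. A³/T = Q²/g = 1.7²/9.81 = 0.2946.
Trying y = 0.477 m: A³/T = 0.04457 — too small.
Trying y = 0.696 m: A³/T = 0.2948 — matches.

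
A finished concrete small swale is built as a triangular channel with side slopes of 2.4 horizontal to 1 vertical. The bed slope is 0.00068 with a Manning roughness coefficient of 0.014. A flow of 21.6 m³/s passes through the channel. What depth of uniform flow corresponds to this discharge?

Manning's equation rearranged: A R^(2/3) = nQ / (1·√S) = 0.014 × 21.6 / (√0.00068) = 11.6.
At y = 1.87 m: A R^(2/3) = 7.608 — too small.
At y = 2.78 m: A R^(2/3) = 21.9 — too large.
At y = 2.19 m: A R^(2/3) = 11.59 — ≈ 11.6.

y_n = 2.19 m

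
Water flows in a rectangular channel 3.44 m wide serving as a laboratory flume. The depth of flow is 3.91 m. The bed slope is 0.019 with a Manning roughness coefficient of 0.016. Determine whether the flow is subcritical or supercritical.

supercritical

Flow area A = b·y = 3.44 × 3.91 = 13.45 m². Wetted perimeter P = b + 2y = 3.44 + 2×3.91 = 11.26 m.
Hydraulic radius R = A/P = 13.45/11.26 = 1.195 m.
V = (1/n) R^(2/3) √S = (1/0.016) × 1.195^(2/3) × √0.019 = 9.699 m/s. Hydraulic depth D_h = A/T = 13.45/3.44 = 3.91 m.
Froude number Fr = V/√(g·D_h) = 9.699/√(9.81×3.91) = 1.57, which is greater than 1, so the flow is supercritical.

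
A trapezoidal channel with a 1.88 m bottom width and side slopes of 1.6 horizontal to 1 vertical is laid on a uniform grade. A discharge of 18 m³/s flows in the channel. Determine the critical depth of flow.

y_c = 1.43 m

At critical depth, Q² T / (g A³) = 1, i.e. A³/T = Q²/g = 18²/9.81 = 33.03.
At y = 1.17 m: A³/T = 15.04 — too small.
At y = 1.82 m: A³/T = 86.11 — too large.
At y = 1.43 m: A³/T = 32.8 — matches.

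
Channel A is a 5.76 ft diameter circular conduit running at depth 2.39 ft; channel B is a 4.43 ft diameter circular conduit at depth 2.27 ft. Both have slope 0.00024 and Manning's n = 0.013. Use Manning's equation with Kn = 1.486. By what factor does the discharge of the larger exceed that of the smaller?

1.39

Channel A: For a circular section of diameter D = 5.76 ft at depth y = 2.39 ft, the central angle is θ = 2 arccos(1 − 2y/D) = 2.8 rad. Then A = (D²/8)(θ − sin θ) = 10.22 ft² and P = Dθ/2 = 8.063 ft. Hydraulic radius R = A/P = 10.22/8.063 = 1.268 ft. Q_A = (1.486/0.013)·10.22·1.268^(2/3)·√0.00024 = 21.2 ft³/s.
Channel B: For a circular section of diameter D = 4.43 ft at depth y = 2.27 ft, the central angle is θ = 2 arccos(1 − 2y/D) = 3.191 rad. Then A = (D²/8)(θ − sin θ) = 7.95 ft² and P = Dθ/2 = 7.069 ft. Hydraulic radius R = A/P = 7.95/7.069 = 1.125 ft. Q_B = (1.486/0.013)·7.95·1.125^(2/3)·√0.00024 = 15.23 ft³/s.
The larger discharge is 21.2 ft³/s and the smaller is 15.23 ft³/s; the ratio is 1.39.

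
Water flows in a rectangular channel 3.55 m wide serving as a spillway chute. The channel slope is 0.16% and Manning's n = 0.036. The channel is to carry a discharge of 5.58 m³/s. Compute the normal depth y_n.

Manning's equation rearranged: A R^(2/3) = nQ / (1·√S) = 0.036 × 5.58 / (√0.0016) = 5.022.
At y = 1.76 m: A R^(2/3) = 5.754 — high.
At y = 1.19 m: A R^(2/3) = 3.37 — low.
At y = 1.59 m: A R^(2/3) = 5.02 — matches.

y_n = 1.59 m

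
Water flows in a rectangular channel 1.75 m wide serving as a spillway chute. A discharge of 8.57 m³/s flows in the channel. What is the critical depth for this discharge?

y_c = 1.35 m

For a rectangular channel, critical depth y_c = (q²/g)^(1/3) where q = Q/b = 8.57/1.75 = 4.897 m²/s.
So y_c = (4.897²/9.81)^(1/3) = 1.35 m.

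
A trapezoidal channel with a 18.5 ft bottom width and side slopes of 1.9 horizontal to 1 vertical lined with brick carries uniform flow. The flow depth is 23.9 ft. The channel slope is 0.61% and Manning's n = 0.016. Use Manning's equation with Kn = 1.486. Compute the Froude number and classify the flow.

With bottom width b = 18.5 ft and side slope z = 1.9: A = (b + zy)y = (18.5 + 1.9×23.9)×23.9 = 1527 ft²; P = b + 2y√(1+z²) = 18.5 + 2×23.9×2.147 = 121.1 ft.
Hydraulic radius R = A/P = 1527/121.1 = 12.61 ft.
V = (1.486/n) R^(2/3) √S = (1.486/0.016) × 12.61^(2/3) × √0.0061 = 39.3 ft/s. Hydraulic depth D_h = A/T = 1527/109.3 = 13.97 ft.
Froude number Fr = V/√(g·D_h) = 39.3/√(32.2×13.97) = 1.85, which is greater than 1, so the flow is supercritical.

supercritical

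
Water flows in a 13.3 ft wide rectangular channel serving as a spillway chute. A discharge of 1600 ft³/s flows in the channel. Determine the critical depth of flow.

y_c = 7.66 ft

For a rectangular channel, critical depth y_c = (q²/g)^(1/3) where q = Q/b = 1600/13.3 = 120.3 ft²/s.
So y_c = (120.3²/32.2)^(1/3) = 7.66 ft.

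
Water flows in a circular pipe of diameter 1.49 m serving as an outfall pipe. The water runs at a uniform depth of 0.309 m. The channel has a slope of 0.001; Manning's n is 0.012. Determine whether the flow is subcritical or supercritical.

subcritical

For a circular section of diameter D = 1.49 m at depth y = 0.309 m, the central angle is θ = 2 arccos(1 − 2y/D) = 1.891 rad. Then A = (D²/8)(θ − sin θ) = 0.2615 m² and P = Dθ/2 = 1.409 m.
Hydraulic radius R = A/P = 0.2615/1.409 = 0.1856 m.
V = (1/n) R^(2/3) √S = (1/0.012) × 0.1856^(2/3) × √0.001 = 0.8573 m/s. Hydraulic depth D_h = A/T = 0.2615/1.208 = 0.2164 m.
Froude number Fr = V/√(g·D_h) = 0.8573/√(9.81×0.2164) = 0.588, which is less than 1, so the flow is subcritical.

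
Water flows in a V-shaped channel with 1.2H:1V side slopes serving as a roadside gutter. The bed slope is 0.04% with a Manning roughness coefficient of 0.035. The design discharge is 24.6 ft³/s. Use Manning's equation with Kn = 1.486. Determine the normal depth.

Manning's equation rearranged: A R^(2/3) = nQ / (1.486·√S) = 0.035 × 24.6 / (1.486 × √0.0004) = 28.97.
At y = 4.65 ft: A R^(2/3) = 38.2 — over.
At y = 3.73 ft: A R^(2/3) = 21.22 — short.
At y = 4.19 ft: A R^(2/3) = 28.93 — matches.

y_n = 4.19 ft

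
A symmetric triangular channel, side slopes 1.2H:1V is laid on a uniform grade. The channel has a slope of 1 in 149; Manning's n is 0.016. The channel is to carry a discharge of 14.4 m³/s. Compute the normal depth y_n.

y_n = 1.75 m

Manning's equation rearranged: A R^(2/3) = nQ / (1·√S) = 0.016 × 14.4 / (√0.006711) = 2.812.
Trying y = 1.21 m: A R^(2/3) = 1.054 — too small.
Trying y = 1.89 m: A R^(2/3) = 3.462 — too large.
Trying y = 1.75 m: A R^(2/3) = 2.82 — matches.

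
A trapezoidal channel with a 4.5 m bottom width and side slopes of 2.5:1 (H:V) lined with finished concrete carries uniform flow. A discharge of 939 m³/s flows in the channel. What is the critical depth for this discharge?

At critical depth, Q² T / (g A³) = 1, i.e. A³/T = Q²/g = 939²/9.81 = 89880.
Try y = 8.73 m: A³/T = 252100 — high.
Try y = 5.69 m: A³/T = 36710 — low.
Try y = 6.96 m: A³/T = 90110 — matches.

y_c = 6.96 m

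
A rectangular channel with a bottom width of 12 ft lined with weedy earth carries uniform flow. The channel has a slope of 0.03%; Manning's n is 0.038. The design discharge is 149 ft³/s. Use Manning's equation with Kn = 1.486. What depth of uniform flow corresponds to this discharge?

Manning's equation rearranged: A R^(2/3) = nQ / (1.486·√S) = 0.038 × 149 / (1.486 × √0.0003) = 220.
Try y = 5.81 ft: A R^(2/3) = 143.5 — short.
Try y = 10.1 ft: A R^(2/3) = 293.3 — over.
Try y = 8.05 ft: A R^(2/3) = 220 — close enough.

y_n = 8.05 ft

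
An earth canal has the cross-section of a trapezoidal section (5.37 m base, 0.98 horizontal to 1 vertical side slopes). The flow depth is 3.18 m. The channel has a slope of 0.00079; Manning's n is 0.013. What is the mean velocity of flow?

With bottom width b = 5.37 m and side slope z = 0.98: A = (b + zy)y = (5.37 + 0.98×3.18)×3.18 = 26.99 m²; P = b + 2y√(1+z²) = 5.37 + 2×3.18×1.4 = 14.27 m.
Hydraulic radius R = A/P = 26.99/14.27 = 1.891 m.
From Manning's equation, V = (1/n) R^(2/3) S^(1/2) = (1/0.013) × 1.891^(2/3) × 0.00079^(1/2) = 3.31 m/s.

V = 3.31 m/s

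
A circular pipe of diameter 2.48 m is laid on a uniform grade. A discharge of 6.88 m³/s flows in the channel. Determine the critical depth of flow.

y_c = 1.19 m

At critical depth, Q² T / (g A³) = 1, i.e. A³/T = Q²/g = 6.88²/9.81 = 4.825.
Try y = 0.897 m: A³/T = 1.641 — short.
Try y = 1.32 m: A³/T = 7.213 — over.
Try y = 1.19 m: A³/T = 4.854 — matches.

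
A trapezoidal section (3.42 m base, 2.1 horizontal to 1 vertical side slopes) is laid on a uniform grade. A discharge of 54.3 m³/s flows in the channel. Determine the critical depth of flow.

At critical depth, Q² T / (g A³) = 1, i.e. A³/T = Q²/g = 54.3²/9.81 = 300.6.
At y = 1.48 m: A³/T = 93.59 — too small.
At y = 2.51 m: A³/T = 743.5 — too large.
At y = 2 m: A³/T = 299.5 — ≈ 300.6.

y_c = 2 m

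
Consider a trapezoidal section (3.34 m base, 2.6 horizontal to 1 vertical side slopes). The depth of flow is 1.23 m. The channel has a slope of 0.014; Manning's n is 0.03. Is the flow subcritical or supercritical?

With bottom width b = 3.34 m and side slope z = 2.6: A = (b + zy)y = (3.34 + 2.6×1.23)×1.23 = 8.042 m²; P = b + 2y√(1+z²) = 3.34 + 2×1.23×2.786 = 10.19 m.
Hydraulic radius R = A/P = 8.042/10.19 = 0.789 m.
V = (1/n) R^(2/3) √S = (1/0.03) × 0.789^(2/3) × √0.014 = 3.368 m/s. Hydraulic depth D_h = A/T = 8.042/9.736 = 0.826 m.
Froude number Fr = V/√(g·D_h) = 3.368/√(9.81×0.826) = 1.18, which is greater than 1, so the flow is supercritical.

supercritical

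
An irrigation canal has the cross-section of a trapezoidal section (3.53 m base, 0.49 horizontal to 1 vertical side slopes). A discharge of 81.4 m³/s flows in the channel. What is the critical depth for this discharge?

At critical depth, Q² T / (g A³) = 1, i.e. A³/T = Q²/g = 81.4²/9.81 = 675.4.
Trying y = 2.58 m: A³/T = 312.4 — too small.
Trying y = 3.88 m: A³/T = 1276 — too large.
Trying y = 3.23 m: A³/T = 672.6 — matches.

y_c = 3.23 m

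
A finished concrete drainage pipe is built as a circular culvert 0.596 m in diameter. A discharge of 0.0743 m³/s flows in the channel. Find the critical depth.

At critical depth, Q² T / (g A³) = 1, i.e. A³/T = Q²/g = 0.0743²/9.81 = 0.0005627.
At y = 0.197 m: A³/T = 0.0009293 — over.
At y = 0.14 m: A³/T = 0.0002465 — short.
At y = 0.173 m: A³/T = 0.0005619 — close enough.

y_c = 0.173 m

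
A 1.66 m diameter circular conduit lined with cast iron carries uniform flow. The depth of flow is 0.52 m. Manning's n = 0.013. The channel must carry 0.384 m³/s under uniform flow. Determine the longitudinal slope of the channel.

For a circular section of diameter D = 1.66 m at depth y = 0.52 m, the central angle is θ = 2 arccos(1 − 2y/D) = 2.376 rad. Then A = (D²/8)(θ − sin θ) = 0.5797 m² and P = Dθ/2 = 1.972 m.
Hydraulic radius R = A/P = 0.5797/1.972 = 0.294 m.
From Manning's equation, S = [nQ / (1 A R^(2/3))]² = [0.013 × 0.384 / (1 × 0.5797 × 0.294^(2/3))]² = 0.000379.

S = 0.000379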